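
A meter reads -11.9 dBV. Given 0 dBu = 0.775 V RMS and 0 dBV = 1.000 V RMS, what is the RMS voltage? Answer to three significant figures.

V = 1.000 V × 10^(-11.9/20).
= 1.000 × 0.2541 = 0.254 V.

0.254 V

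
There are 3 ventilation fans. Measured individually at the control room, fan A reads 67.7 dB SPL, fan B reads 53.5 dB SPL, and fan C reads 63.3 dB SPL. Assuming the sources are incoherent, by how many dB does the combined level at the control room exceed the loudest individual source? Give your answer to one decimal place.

Add the sources as powers (linear), then convert back to dB:
L_total = 10·log₁₀(10^(67.7/10) + 10^(53.5/10) + 10^(63.3/10)) = 69.16 dB SPL.
Excess over the loudest (67.7 dB): 69.16 − 67.7 = 1.5 dB.

1.5 dB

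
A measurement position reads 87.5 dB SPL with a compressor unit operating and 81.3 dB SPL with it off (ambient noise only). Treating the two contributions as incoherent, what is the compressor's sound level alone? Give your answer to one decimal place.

Remove the background by subtracting linear intensities:
L_src = 10·log₁₀(10^(87.5/10) − 10^(81.3/10)) = 10·log₁₀(427400000) = 86.3 dB SPL.

86.3 dB SPL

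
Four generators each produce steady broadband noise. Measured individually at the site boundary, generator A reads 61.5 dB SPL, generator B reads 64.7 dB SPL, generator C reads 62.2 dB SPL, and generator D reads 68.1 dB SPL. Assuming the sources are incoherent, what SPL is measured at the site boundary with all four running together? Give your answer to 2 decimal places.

70.96 dB SPL

Add the sources as powers (linear), then convert back to dB:
L_total = 10·log₁₀(10^(61.5/10) + 10^(64.7/10) + 10^(62.2/10) + 10^(68.1/10)) = 10·log₁₀(12480000) = 70.96 dB SPL.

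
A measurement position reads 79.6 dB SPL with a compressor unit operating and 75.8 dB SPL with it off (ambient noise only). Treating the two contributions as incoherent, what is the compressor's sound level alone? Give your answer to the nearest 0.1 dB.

77.3 dB SPL

Subtract intensities: L_src = 10·log₁₀(10^(L_total/10) − 10^(L_bg/10)).
L_src = 10·log₁₀(10^(79.6/10) − 10^(75.8/10)) = 10·log₁₀(53180000) = 77.3 dB SPL.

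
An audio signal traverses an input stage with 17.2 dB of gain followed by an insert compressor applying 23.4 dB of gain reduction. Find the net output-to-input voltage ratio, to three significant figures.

Net gain = 17.2 + (−23.4) = -6.2 dB.
Voltage ratio = 10^(-6.2/20) = 0.490.

0.490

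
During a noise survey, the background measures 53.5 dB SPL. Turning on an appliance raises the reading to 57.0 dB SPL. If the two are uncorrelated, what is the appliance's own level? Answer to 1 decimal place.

54.4 dB SPL

Remove the background by subtracting linear intensities:
L_src = 10·log₁₀(10^(57.0/10) − 10^(53.5/10)) = 10·log₁₀(277300) = 54.4 dB SPL.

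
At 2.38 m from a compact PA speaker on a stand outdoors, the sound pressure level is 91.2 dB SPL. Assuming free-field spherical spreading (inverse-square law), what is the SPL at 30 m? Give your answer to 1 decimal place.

69.2 dB SPL

Free-field point source: level drops by 20·log₁₀ of the distance ratio.
ΔL = −20·log₁₀(30/2.38) = -22.01 dB, so L₂ = 91.2 + (-22.01) = 69.2 dB SPL.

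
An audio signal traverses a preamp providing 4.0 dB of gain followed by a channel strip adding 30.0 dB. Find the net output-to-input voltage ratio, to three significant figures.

50.1

Net gain = 4.0 + 30.0 = 34.0 dB.
Voltage ratio = 10^(34.0/20) = 50.1.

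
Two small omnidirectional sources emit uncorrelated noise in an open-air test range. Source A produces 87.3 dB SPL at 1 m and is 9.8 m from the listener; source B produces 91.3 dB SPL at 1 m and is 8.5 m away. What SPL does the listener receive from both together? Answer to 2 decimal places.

At the listener: L_A = 87.3 − 20·log₁₀(9.8) = 67.475 dB; L_B = 91.3 − 20·log₁₀(8.5) = 72.712 dB.
Combined: 10·log₁₀(10^(67.475/10)+10^(72.712/10)) = 73.85 dB SPL.

73.85 dB SPL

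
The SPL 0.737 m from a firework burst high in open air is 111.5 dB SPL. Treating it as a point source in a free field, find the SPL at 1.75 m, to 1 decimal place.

Free-field point source: level drops by 20·log₁₀ of the distance ratio.
ΔL = −20·log₁₀(1.75/0.737) = -7.51 dB, so L₂ = 111.5 + (-7.51) = 104.0 dB SPL.

104.0 dB SPL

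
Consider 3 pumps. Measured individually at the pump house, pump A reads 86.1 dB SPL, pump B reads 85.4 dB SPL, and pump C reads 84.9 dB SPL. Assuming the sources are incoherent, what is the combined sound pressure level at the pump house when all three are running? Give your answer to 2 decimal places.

90.27 dB SPL

Incoherent sources sum as intensities:
L_total = 10·log₁₀(10^(86.1/10) + 10^(85.4/10) + 10^(84.9/10)) = 10·log₁₀(1063000000) = 90.27 dB SPL.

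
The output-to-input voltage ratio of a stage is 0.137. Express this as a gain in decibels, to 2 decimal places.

Voltage is an amplitude quantity, so gain = 20·log₁₀(V_out/V_in).
20·log₁₀(0.137) = -17.27 dB.

-17.27 dB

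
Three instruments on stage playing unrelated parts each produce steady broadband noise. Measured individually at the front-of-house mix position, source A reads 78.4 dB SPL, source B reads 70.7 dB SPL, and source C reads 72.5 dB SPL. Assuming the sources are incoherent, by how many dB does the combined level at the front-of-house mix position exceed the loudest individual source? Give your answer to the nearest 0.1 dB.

1.5 dB

Incoherent sources sum as intensities:
L_total = 10·log₁₀(10^(78.4/10) + 10^(70.7/10) + 10^(72.5/10)) = 79.94 dB SPL.
Excess over the loudest (78.4 dB): 79.94 − 78.4 = 1.5 dB.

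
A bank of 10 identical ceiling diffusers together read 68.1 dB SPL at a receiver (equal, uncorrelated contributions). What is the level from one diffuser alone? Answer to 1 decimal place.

10 equal incoherent sources add 10·log₁₀(10) = 10.00 dB over one source.
L_one = 68.1 − 10.00 = 58.1 dB SPL.

58.1 dB SPL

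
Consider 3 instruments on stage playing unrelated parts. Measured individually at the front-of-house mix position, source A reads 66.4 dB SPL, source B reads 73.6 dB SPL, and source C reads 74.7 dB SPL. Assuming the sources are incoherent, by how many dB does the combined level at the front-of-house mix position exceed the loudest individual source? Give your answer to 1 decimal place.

2.8 dB

Incoherent sources sum as intensities:
L_total = 10·log₁₀(10^(66.4/10) + 10^(73.6/10) + 10^(74.7/10)) = 77.54 dB SPL.
Excess over the loudest (74.7 dB): 77.54 − 74.7 = 2.8 dB.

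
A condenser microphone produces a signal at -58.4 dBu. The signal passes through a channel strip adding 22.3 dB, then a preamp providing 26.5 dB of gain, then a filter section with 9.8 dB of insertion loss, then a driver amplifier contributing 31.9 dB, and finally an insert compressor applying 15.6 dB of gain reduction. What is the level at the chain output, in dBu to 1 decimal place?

In dB, series stages simply add:
-58.4 + 22.3 + 26.5 − 9.8 + 31.9 − 15.6 = -3.1 dBu.

-3.1 dBu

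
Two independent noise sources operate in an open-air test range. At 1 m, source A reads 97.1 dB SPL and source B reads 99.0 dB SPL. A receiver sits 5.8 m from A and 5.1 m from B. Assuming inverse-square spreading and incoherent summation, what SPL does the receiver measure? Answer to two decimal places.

86.61 dB SPL

At the listener: L_A = 97.1 − 20·log₁₀(5.8) = 81.831 dB; L_B = 99.0 − 20·log₁₀(5.1) = 84.849 dB.
Combined: 10·log₁₀(10^(81.831/10)+10^(84.849/10)) = 86.61 dB SPL.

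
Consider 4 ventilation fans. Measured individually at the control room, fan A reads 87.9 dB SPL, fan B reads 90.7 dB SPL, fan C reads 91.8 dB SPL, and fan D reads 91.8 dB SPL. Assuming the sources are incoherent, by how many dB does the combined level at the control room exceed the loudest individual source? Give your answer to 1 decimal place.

5.0 dB

Uncorrelated sources add in intensity (power), not in dB.
L_total = 10·log₁₀(10^(87.9/10) + 10^(90.7/10) + 10^(91.8/10) + 10^(91.8/10)) = 96.83 dB SPL.
Excess over the loudest (91.8 dB): 96.83 − 91.8 = 5.0 dB.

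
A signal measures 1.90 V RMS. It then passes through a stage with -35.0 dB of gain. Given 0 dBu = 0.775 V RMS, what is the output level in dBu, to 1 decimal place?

Input level: 20·log₁₀(1.90/0.775) = 7.79 dBu.
Output: 7.79 − 35.0 = -27.2 dBu.

-27.2 dBu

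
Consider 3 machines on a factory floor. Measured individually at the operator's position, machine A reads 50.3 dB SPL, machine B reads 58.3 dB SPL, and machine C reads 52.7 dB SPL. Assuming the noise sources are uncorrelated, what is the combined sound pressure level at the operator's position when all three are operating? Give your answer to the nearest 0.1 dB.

59.9 dB SPL

Uncorrelated sources add in intensity (power), not in dB.
L_total = 10·log₁₀(10^(50.3/10) + 10^(58.3/10) + 10^(52.7/10)) = 10·log₁₀(969400) = 59.9 dB SPL.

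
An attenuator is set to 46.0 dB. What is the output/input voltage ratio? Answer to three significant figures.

Voltage ratio = 10^(dB/20).
10^(-46.0/20) = 10^(-2.300) = 0.00501.

0.00501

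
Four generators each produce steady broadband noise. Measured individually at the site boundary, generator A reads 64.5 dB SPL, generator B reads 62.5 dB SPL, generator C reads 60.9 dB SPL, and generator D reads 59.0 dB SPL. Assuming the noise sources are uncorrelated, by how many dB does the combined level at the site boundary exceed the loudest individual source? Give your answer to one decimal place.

3.7 dB

Incoherent sources sum as intensities:
L_total = 10·log₁₀(10^(64.5/10) + 10^(62.5/10) + 10^(60.9/10) + 10^(59.0/10)) = 68.21 dB SPL.
Excess over the loudest (64.5 dB): 68.21 − 64.5 = 3.7 dB.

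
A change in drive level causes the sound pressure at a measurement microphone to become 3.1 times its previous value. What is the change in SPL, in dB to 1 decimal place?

Sound pressure is an amplitude quantity: ΔL = 20·log₁₀(p₂/p₁).
20·log₁₀(3.1) = 9.8 dB.

9.8 dB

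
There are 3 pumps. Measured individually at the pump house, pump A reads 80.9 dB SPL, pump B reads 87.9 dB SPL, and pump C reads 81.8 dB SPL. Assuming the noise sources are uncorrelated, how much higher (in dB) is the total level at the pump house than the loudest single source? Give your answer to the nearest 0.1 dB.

Uncorrelated sources add in intensity (power), not in dB.
L_total = 10·log₁₀(10^(80.9/10) + 10^(87.9/10) + 10^(81.8/10)) = 89.50 dB SPL.
Excess over the loudest (87.9 dB): 89.50 − 87.9 = 1.6 dB.

1.6 dB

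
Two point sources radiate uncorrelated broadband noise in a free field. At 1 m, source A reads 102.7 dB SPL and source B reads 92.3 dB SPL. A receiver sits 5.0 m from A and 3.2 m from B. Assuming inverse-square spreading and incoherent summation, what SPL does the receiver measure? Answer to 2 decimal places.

89.59 dB SPL

At the listener: L_A = 102.7 − 20·log₁₀(5.0) = 88.721 dB; L_B = 92.3 − 20·log₁₀(3.2) = 82.197 dB.
Combined: 10·log₁₀(10^(88.721/10)+10^(82.197/10)) = 89.59 dB SPL.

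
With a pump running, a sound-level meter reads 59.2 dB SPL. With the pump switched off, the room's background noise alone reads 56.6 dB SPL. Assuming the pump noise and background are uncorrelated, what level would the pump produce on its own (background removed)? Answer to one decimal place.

Background correction is a power subtraction:
L_src = 10·log₁₀(10^(59.2/10) − 10^(56.6/10)) = 10·log₁₀(374700) = 55.7 dB SPL.

55.7 dB SPL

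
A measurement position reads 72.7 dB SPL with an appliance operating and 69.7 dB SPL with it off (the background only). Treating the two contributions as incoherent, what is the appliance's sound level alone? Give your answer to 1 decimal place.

Subtract intensities: L_src = 10·log₁₀(10^(L_total/10) − 10^(L_bg/10)).
L_src = 10·log₁₀(10^(72.7/10) − 10^(69.7/10)) = 10·log₁₀(9288000) = 69.7 dB SPL.

69.7 dB SPL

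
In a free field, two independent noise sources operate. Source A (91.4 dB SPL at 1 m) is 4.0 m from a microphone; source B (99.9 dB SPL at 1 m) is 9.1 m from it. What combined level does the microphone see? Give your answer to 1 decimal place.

At the listener: L_A = 91.4 − 20·log₁₀(4.0) = 79.36 dB; L_B = 99.9 − 20·log₁₀(9.1) = 80.72 dB.
Combined: 10·log₁₀(10^(79.36/10)+10^(80.72/10)) = 83.1 dB SPL.

83.1 dB SPL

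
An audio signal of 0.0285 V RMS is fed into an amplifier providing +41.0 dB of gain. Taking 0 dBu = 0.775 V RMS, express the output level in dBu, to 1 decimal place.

Input level: 20·log₁₀(0.0285/0.775) = -28.69 dBu.
Output: -28.69 + 41.0 = +12.3 dBu.

+12.3 dBu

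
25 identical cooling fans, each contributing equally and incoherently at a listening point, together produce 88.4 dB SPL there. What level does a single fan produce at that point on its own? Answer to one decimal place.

25 equal incoherent sources add 10·log₁₀(25) = 13.98 dB over one source.
L_one = 88.4 − 13.98 = 74.4 dB SPL.

74.4 dB SPL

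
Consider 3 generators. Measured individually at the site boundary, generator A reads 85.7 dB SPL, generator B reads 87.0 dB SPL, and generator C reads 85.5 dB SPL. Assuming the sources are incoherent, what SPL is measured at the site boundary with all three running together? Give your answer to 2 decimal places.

Incoherent sources sum as intensities:
L_total = 10·log₁₀(10^(85.7/10) + 10^(87.0/10) + 10^(85.5/10)) = 10·log₁₀(1228000000) = 90.89 dB SPL.

90.89 dB SPL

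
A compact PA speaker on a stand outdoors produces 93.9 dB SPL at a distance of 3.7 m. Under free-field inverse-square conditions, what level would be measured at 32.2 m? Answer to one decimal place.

75.1 dB SPL

Inverse-square spreading gives ΔL = −20·log₁₀(d₂/d₁).
ΔL = −20·log₁₀(32.2/3.7) = -18.79 dB, so L₂ = 93.9 + (-18.79) = 75.1 dB SPL.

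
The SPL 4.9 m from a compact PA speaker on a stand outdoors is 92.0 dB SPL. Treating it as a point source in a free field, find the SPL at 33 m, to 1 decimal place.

Inverse-square spreading gives ΔL = −20·log₁₀(d₂/d₁).
ΔL = −20·log₁₀(33/4.9) = -16.57 dB, so L₂ = 92.0 + (-16.57) = 75.4 dB SPL.

75.4 dB SPL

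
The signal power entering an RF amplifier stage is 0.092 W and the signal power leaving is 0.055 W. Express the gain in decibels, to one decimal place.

Power ratio → dB uses the 10·log₁₀ form:
10·log₁₀(0.055/0.092) = 10·log₁₀(0.5978) = -2.2 dB.

-2.2 dB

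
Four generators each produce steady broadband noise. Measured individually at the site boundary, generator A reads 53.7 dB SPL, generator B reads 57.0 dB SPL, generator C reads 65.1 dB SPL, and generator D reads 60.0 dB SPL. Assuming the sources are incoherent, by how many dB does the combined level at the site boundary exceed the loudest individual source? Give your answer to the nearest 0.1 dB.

1.9 dB

Add the sources as powers (linear), then convert back to dB:
L_total = 10·log₁₀(10^(53.7/10) + 10^(57.0/10) + 10^(65.1/10) + 10^(60.0/10)) = 66.96 dB SPL.
Excess over the loudest (65.1 dB): 66.96 − 65.1 = 1.9 dB.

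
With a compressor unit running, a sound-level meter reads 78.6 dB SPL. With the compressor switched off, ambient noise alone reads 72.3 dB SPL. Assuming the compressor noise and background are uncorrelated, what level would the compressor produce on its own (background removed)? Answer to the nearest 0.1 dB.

Subtract intensities: L_src = 10·log₁₀(10^(L_total/10) − 10^(L_bg/10)).
L_src = 10·log₁₀(10^(78.6/10) − 10^(72.3/10)) = 10·log₁₀(55460000) = 77.4 dB SPL.

77.4 dB SPL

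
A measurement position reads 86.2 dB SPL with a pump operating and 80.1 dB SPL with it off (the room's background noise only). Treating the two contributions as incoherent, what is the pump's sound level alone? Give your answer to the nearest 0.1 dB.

Subtract intensities: L_src = 10·log₁₀(10^(L_total/10) − 10^(L_bg/10)).
L_src = 10·log₁₀(10^(86.2/10) − 10^(80.1/10)) = 10·log₁₀(314500000) = 85.0 dB SPL.

85.0 dB SPL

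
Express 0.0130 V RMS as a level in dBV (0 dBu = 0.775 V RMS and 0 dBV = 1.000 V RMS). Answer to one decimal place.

dBV = 20·log₁₀(V / 1.000 V).
20·log₁₀(0.0130/1.000) = -37.7 dBV.

-37.7 dBV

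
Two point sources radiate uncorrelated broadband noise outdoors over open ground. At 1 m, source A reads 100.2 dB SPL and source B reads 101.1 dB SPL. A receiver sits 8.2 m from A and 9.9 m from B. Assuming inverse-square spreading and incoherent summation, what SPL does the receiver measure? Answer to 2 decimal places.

84.58 dB SPL

At the listener: L_A = 100.2 − 20·log₁₀(8.2) = 81.924 dB; L_B = 101.1 − 20·log₁₀(9.9) = 81.187 dB.
Combined: 10·log₁₀(10^(81.924/10)+10^(81.187/10)) = 84.58 dB SPL.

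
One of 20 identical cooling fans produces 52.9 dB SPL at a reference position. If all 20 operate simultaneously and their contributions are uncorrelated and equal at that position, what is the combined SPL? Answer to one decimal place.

20 equal incoherent sources raise the level by 10·log₁₀(20) = 13.01 dB.
L_total = 52.9 + 13.01 = 65.9 dB SPL.

65.9 dB SPL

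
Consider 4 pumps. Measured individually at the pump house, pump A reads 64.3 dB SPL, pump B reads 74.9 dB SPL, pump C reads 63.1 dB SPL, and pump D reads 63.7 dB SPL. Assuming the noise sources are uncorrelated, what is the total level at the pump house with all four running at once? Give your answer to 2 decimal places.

Uncorrelated sources add in intensity (power), not in dB.
L_total = 10·log₁₀(10^(64.3/10) + 10^(74.9/10) + 10^(63.1/10) + 10^(63.7/10)) = 10·log₁₀(37980000) = 75.80 dB SPL.

75.80 dB SPL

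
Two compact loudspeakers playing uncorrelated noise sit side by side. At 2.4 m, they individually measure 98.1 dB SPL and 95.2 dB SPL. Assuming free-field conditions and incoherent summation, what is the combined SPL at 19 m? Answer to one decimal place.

Combined at 2.4 m: 10·log₁₀(10^(98.1/10)+10^(95.2/10)) = 99.90 dB SPL.
Then apply −20·log₁₀(19/2.4) = -17.97 dB → 81.9 dB SPL.

81.9 dB SPL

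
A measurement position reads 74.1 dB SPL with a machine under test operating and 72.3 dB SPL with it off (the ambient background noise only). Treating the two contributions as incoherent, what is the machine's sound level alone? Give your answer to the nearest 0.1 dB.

69.4 dB SPL

Background correction is a power subtraction:
L_src = 10·log₁₀(10^(74.1/10) − 10^(72.3/10)) = 10·log₁₀(8722000) = 69.4 dB SPL.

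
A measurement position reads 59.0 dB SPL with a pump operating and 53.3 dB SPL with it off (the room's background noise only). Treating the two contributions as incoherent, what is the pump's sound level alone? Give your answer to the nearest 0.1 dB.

Subtract intensities: L_src = 10·log₁₀(10^(L_total/10) − 10^(L_bg/10)).
L_src = 10·log₁₀(10^(59.0/10) − 10^(53.3/10)) = 10·log₁₀(580500) = 57.6 dB SPL.

57.6 dB SPL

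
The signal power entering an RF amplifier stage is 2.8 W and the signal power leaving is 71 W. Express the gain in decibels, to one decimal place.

Power is a power quantity, so gain = 10·log₁₀(P_out/P_in).
10·log₁₀(71/2.8) = 10·log₁₀(25.36) = 14.0 dB.

14.0 dB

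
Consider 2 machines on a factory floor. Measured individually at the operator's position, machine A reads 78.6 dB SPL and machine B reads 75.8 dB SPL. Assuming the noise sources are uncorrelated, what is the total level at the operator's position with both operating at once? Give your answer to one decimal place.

Add the sources as powers (linear), then convert back to dB:
L_total = 10·log₁₀(10^(78.6/10) + 10^(75.8/10)) = 10·log₁₀(110500000) = 80.4 dB SPL.

80.4 dB SPL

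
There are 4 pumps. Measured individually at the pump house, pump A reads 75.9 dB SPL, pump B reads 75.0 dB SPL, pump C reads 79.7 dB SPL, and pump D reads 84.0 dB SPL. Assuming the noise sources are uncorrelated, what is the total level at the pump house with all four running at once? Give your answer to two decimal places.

86.18 dB SPL

Uncorrelated sources add in intensity (power), not in dB.
L_total = 10·log₁₀(10^(75.9/10) + 10^(75.0/10) + 10^(79.7/10) + 10^(84.0/10)) = 10·log₁₀(415000000) = 86.18 dB SPL.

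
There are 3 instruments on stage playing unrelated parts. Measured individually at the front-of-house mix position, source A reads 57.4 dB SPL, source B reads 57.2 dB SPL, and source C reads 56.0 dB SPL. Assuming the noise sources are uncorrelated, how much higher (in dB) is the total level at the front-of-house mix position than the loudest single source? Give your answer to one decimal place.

Add the sources as powers (linear), then convert back to dB:
L_total = 10·log₁₀(10^(57.4/10) + 10^(57.2/10) + 10^(56.0/10)) = 61.68 dB SPL.
Excess over the loudest (57.4 dB): 61.68 − 57.4 = 4.3 dB.

4.3 dB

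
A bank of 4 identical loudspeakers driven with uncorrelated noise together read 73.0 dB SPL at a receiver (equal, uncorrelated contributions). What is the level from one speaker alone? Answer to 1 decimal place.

4 equal incoherent sources add 10·log₁₀(4) = 6.02 dB over one source.
L_one = 73.0 − 6.02 = 67.0 dB SPL.

67.0 dB SPL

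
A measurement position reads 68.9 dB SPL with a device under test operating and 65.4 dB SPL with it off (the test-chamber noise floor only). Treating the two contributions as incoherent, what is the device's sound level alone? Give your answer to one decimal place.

Background correction is a power subtraction:
L_src = 10·log₁₀(10^(68.9/10) − 10^(65.4/10)) = 10·log₁₀(4295000) = 66.3 dB SPL.

66.3 dB SPL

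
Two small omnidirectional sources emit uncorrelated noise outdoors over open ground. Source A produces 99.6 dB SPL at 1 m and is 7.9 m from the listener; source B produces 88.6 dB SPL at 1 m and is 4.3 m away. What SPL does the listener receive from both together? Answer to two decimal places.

82.68 dB SPL

At the listener: L_A = 99.6 − 20·log₁₀(7.9) = 81.647 dB; L_B = 88.6 − 20·log₁₀(4.3) = 75.931 dB.
Combined: 10·log₁₀(10^(81.647/10)+10^(75.931/10)) = 82.68 dB SPL.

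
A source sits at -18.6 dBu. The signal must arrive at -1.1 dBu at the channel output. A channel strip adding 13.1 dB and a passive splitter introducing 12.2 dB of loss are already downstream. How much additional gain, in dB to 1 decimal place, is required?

The required make-up gain is the shortfall in the dB sum.
G = -1.1 − (-18.6) − 13.1 + 12.2 = 16.6 dB.

16.6 dB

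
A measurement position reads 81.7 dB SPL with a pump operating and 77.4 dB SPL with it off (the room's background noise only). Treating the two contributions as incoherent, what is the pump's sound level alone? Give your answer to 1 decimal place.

79.7 dB SPL

Remove the background by subtracting linear intensities:
L_src = 10·log₁₀(10^(81.7/10) − 10^(77.4/10)) = 10·log₁₀(92960000) = 79.7 dB SPL.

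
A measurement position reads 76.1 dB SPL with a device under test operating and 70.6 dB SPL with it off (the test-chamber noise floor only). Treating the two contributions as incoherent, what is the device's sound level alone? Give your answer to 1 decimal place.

Background correction is a power subtraction:
L_src = 10·log₁₀(10^(76.1/10) − 10^(70.6/10)) = 10·log₁₀(29260000) = 74.7 dB SPL.

74.7 dB SPL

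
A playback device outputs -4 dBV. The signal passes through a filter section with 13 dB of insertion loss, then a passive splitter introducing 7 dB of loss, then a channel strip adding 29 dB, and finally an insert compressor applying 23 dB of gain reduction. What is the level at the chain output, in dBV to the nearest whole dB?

-18 dBV

In dB, series stages simply add:
-4 − 13 − 7 + 29 − 23 = -18 dBV.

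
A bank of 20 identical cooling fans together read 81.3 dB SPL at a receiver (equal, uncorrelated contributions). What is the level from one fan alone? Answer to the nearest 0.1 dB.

20 equal incoherent sources add 10·log₁₀(20) = 13.01 dB over one source.
L_one = 81.3 − 13.01 = 68.3 dB SPL.

68.3 dB SPL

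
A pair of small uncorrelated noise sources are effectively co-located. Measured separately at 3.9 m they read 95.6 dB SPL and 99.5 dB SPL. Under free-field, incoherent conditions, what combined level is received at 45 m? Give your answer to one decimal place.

79.7 dB SPL

Combined at 3.9 m: 10·log₁₀(10^(95.6/10)+10^(99.5/10)) = 100.98 dB SPL.
Then apply −20·log₁₀(45/3.9) = -21.24 dB → 79.7 dB SPL.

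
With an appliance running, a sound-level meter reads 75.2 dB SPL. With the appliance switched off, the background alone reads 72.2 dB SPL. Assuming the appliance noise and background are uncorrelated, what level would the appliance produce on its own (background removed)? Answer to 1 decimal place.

Background correction is a power subtraction:
L_src = 10·log₁₀(10^(75.2/10) − 10^(72.2/10)) = 10·log₁₀(16520000) = 72.2 dB SPL.

72.2 dB SPL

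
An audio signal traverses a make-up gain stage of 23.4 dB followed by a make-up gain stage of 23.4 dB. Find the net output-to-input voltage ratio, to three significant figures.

219

Net gain = 23.4 + 23.4 = 46.8 dB.
Voltage ratio = 10^(46.8/20) = 219.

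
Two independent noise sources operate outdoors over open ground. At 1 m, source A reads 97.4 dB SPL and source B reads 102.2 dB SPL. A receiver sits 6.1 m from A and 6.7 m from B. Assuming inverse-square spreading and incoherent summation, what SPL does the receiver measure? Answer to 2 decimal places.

At the listener: L_A = 97.4 − 20·log₁₀(6.1) = 81.693 dB; L_B = 102.2 − 20·log₁₀(6.7) = 85.679 dB.
Combined: 10·log₁₀(10^(81.693/10)+10^(85.679/10)) = 87.14 dB SPL.

87.14 dB SPL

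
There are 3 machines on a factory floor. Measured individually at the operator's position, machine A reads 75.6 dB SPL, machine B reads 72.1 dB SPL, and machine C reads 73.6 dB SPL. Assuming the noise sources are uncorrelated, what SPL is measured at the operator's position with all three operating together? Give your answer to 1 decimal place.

Uncorrelated sources add in intensity (power), not in dB.
L_total = 10·log₁₀(10^(75.6/10) + 10^(72.1/10) + 10^(73.6/10)) = 10·log₁₀(75430000) = 78.8 dB SPL.

78.8 dB SPL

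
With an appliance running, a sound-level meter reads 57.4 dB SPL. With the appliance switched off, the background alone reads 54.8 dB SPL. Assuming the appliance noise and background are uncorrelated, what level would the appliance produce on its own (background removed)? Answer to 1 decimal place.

53.9 dB SPL

Remove the background by subtracting linear intensities:
L_src = 10·log₁₀(10^(57.4/10) − 10^(54.8/10)) = 10·log₁₀(247500) = 53.9 dB SPL.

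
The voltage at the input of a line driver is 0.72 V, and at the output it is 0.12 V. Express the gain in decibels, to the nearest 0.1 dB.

-15.6 dB

Voltage ratio → dB uses the 20·log₁₀ form:
20·log₁₀(0.12/0.72) = 20·log₁₀(0.1667) = -15.6 dB.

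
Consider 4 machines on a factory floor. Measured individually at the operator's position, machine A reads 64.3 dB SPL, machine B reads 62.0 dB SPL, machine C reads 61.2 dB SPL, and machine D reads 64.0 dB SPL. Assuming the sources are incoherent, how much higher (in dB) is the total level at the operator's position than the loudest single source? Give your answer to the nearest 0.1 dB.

Uncorrelated sources add in intensity (power), not in dB.
L_total = 10·log₁₀(10^(64.3/10) + 10^(62.0/10) + 10^(61.2/10) + 10^(64.0/10)) = 69.09 dB SPL.
Excess over the loudest (64.3 dB): 69.09 − 64.3 = 4.8 dB.

4.8 dB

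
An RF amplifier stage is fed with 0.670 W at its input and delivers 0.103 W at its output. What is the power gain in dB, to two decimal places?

-8.13 dB

Power ratio → dB uses the 10·log₁₀ form:
10·log₁₀(0.103/0.670) = 10·log₁₀(0.1537) = -8.13 dB.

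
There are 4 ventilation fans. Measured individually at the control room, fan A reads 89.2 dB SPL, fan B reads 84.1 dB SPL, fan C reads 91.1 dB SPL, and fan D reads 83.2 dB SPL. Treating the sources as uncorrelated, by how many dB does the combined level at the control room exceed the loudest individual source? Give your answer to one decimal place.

3.0 dB

Add the sources as powers (linear), then convert back to dB:
L_total = 10·log₁₀(10^(89.2/10) + 10^(84.1/10) + 10^(91.1/10) + 10^(83.2/10)) = 94.13 dB SPL.
Excess over the loudest (91.1 dB): 94.13 − 91.1 = 3.0 dB.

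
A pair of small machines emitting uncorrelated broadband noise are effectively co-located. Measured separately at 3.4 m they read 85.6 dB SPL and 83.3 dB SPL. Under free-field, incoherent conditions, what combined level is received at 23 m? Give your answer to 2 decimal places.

Combined at 3.4 m: 10·log₁₀(10^(85.6/10)+10^(83.3/10)) = 87.611 dB SPL.
Then apply −20·log₁₀(23/3.4) = -16.605 dB → 71.01 dB SPL.

71.01 dB SPL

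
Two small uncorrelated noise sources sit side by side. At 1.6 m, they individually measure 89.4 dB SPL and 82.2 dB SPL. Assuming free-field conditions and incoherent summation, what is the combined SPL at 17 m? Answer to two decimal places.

Combined at 1.6 m: 10·log₁₀(10^(89.4/10)+10^(82.2/10)) = 90.157 dB SPL.
Then apply −20·log₁₀(17/1.6) = -20.527 dB → 69.63 dB SPL.

69.63 dB SPL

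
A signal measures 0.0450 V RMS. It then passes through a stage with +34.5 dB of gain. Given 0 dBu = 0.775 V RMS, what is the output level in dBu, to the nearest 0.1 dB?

+9.8 dBu

Input level: 20·log₁₀(0.0450/0.775) = -24.72 dBu.
Output: -24.72 + 34.5 = +9.8 dBu.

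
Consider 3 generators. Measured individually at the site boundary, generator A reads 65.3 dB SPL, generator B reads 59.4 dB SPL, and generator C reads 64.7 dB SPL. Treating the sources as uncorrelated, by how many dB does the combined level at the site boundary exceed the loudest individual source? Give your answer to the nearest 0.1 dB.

3.3 dB

Add the sources as powers (linear), then convert back to dB:
L_total = 10·log₁₀(10^(65.3/10) + 10^(59.4/10) + 10^(64.7/10)) = 68.58 dB SPL.
Excess over the loudest (65.3 dB): 68.58 − 65.3 = 3.3 dB.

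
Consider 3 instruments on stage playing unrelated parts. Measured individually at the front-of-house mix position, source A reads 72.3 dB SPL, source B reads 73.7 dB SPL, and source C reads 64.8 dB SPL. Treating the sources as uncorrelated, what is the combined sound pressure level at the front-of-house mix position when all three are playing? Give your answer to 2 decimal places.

Incoherent sources sum as intensities:
L_total = 10·log₁₀(10^(72.3/10) + 10^(73.7/10) + 10^(64.8/10)) = 10·log₁₀(43440000) = 76.38 dB SPL.

76.38 dB SPL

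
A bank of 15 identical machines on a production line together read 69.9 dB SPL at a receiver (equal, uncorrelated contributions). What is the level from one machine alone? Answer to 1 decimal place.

58.1 dB SPL

15 equal incoherent sources add 10·log₁₀(15) = 11.76 dB over one source.
L_one = 69.9 − 11.76 = 58.1 dB SPL.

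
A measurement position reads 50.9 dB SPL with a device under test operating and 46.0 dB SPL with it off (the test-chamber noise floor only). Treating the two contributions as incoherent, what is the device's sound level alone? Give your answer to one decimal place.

Remove the background by subtracting linear intensities:
L_src = 10·log₁₀(10^(50.9/10) − 10^(46.0/10)) = 10·log₁₀(83220) = 49.2 dB SPL.

49.2 dB SPL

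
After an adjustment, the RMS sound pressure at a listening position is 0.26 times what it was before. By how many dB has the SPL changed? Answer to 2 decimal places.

Sound pressure is an amplitude quantity: ΔL = 20·log₁₀(p₂/p₁).
20·log₁₀(0.26) = -11.70 dB.

-11.70 dB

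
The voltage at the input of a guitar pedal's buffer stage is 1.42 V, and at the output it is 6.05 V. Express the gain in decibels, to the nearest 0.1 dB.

For a voltage ratio, dB = 20·log₁₀(V₂/V₁).
20·log₁₀(6.05/1.42) = 20·log₁₀(4.261) = 12.6 dB.

12.6 dB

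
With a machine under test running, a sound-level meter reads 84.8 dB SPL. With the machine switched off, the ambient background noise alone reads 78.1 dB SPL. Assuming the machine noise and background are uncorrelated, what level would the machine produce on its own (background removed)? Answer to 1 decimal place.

83.8 dB SPL

Background correction is a power subtraction:
L_src = 10·log₁₀(10^(84.8/10) − 10^(78.1/10)) = 10·log₁₀(237400000) = 83.8 dB SPL.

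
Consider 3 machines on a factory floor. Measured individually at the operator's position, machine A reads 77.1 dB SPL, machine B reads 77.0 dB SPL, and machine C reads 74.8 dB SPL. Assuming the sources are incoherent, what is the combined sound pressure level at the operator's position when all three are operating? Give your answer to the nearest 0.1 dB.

Incoherent sources sum as intensities:
L_total = 10·log₁₀(10^(77.1/10) + 10^(77.0/10) + 10^(74.8/10)) = 10·log₁₀(131600000) = 81.2 dB SPL.

81.2 dB SPL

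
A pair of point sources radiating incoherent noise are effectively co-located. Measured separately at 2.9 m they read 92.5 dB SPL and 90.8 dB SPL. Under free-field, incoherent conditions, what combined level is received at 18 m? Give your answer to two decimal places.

Combined at 2.9 m: 10·log₁₀(10^(92.5/10)+10^(90.8/10)) = 94.743 dB SPL.
Then apply −20·log₁₀(18/2.9) = -15.857 dB → 78.89 dB SPL.

78.89 dB SPL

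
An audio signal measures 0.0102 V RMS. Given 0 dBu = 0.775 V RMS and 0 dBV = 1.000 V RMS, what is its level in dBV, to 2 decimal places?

dBV = 20·log₁₀(V / 1.000 V).
20·log₁₀(0.0102/1.000) = -39.83 dBV.

-39.83 dBV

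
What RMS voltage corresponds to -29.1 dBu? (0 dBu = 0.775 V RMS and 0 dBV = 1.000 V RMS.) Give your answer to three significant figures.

0.0272 V

V = 0.775 V × 10^(-29.1/20).
= 0.775 × 0.03508 = 0.0272 V.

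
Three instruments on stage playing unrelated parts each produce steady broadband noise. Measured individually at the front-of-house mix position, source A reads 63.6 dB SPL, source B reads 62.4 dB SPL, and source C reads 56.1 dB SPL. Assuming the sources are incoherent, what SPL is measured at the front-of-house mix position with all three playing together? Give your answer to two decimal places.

66.47 dB SPL

Add the sources as powers (linear), then convert back to dB:
L_total = 10·log₁₀(10^(63.6/10) + 10^(62.4/10) + 10^(56.1/10)) = 10·log₁₀(4436000) = 66.47 dB SPL.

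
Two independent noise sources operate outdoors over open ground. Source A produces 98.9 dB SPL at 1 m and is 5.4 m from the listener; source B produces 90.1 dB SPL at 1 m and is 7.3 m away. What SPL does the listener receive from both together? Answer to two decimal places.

84.55 dB SPL

At the listener: L_A = 98.9 − 20·log₁₀(5.4) = 84.252 dB; L_B = 90.1 − 20·log₁₀(7.3) = 72.834 dB.
Combined: 10·log₁₀(10^(84.252/10)+10^(72.834/10)) = 84.55 dB SPL.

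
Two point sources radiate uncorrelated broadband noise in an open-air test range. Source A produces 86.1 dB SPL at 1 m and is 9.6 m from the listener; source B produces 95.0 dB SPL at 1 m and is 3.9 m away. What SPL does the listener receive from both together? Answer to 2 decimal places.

At the listener: L_A = 86.1 − 20·log₁₀(9.6) = 66.455 dB; L_B = 95.0 − 20·log₁₀(3.9) = 83.179 dB.
Combined: 10·log₁₀(10^(66.455/10)+10^(83.179/10)) = 83.27 dB SPL.

83.27 dB SPL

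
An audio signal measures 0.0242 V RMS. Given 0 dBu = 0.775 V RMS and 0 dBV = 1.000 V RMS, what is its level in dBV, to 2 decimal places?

dBV = 20·log₁₀(V / 1.000 V).
20·log₁₀(0.0242/1.000) = -32.32 dBV.

-32.32 dBV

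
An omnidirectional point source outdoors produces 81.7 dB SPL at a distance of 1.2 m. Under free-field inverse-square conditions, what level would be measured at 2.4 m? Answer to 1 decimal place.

For a point source in a free field, ΔL = −20·log₁₀(d₂/d₁).
ΔL = −20·log₁₀(2.4/1.2) = -6.02 dB, so L₂ = 81.7 + (-6.02) = 75.7 dB SPL.

75.7 dB SPL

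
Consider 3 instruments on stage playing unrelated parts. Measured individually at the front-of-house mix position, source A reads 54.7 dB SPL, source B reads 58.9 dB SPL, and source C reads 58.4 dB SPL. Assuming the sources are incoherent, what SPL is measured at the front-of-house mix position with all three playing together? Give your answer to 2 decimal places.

62.46 dB SPL

Uncorrelated sources add in intensity (power), not in dB.
L_total = 10·log₁₀(10^(54.7/10) + 10^(58.9/10) + 10^(58.4/10)) = 10·log₁₀(1763000) = 62.46 dB SPL.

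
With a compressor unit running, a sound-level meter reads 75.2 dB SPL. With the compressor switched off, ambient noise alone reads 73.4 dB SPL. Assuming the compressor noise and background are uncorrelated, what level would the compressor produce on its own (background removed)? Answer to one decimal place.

70.5 dB SPL

Subtract intensities: L_src = 10·log₁₀(10^(L_total/10) − 10^(L_bg/10)).
L_src = 10·log₁₀(10^(75.2/10) − 10^(73.4/10)) = 10·log₁₀(11240000) = 70.5 dB SPL.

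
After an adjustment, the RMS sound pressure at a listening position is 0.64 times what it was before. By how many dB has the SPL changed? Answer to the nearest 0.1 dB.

-3.9 dB

SPL change from a pressure ratio uses the 20·log₁₀ form:
20·log₁₀(0.64) = -3.9 dB.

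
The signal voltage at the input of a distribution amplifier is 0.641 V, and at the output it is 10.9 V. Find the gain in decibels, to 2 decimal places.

Voltage ratio → dB uses the 20·log₁₀ form:
20·log₁₀(10.9/0.641) = 20·log₁₀(17.00) = 24.61 dB.

24.61 dB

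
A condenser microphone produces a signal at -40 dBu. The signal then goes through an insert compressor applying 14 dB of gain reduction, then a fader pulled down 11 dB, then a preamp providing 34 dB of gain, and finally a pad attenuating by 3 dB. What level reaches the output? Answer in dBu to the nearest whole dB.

Cascaded gains and losses add directly in dB.
-40 − 14 − 11 + 34 − 3 = -34 dBu.

-34 dBu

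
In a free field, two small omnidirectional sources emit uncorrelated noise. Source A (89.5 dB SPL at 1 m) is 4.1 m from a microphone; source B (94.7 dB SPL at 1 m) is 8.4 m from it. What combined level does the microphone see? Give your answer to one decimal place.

At the listener: L_A = 89.5 − 20·log₁₀(4.1) = 77.24 dB; L_B = 94.7 − 20·log₁₀(8.4) = 76.21 dB.
Combined: 10·log₁₀(10^(77.24/10)+10^(76.21/10)) = 79.8 dB SPL.

79.8 dB SPL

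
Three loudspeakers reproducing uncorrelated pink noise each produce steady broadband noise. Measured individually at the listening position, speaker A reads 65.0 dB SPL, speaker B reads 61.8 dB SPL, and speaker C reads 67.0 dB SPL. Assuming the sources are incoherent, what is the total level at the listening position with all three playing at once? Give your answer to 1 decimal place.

Add the sources as powers (linear), then convert back to dB:
L_total = 10·log₁₀(10^(65.0/10) + 10^(61.8/10) + 10^(67.0/10)) = 10·log₁₀(9688000) = 69.9 dB SPL.

69.9 dB SPL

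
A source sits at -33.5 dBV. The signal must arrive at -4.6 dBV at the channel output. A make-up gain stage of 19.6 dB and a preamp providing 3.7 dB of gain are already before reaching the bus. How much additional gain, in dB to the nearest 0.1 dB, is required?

The required make-up gain is the shortfall in the dB sum.
G = -4.6 − (-33.5) − 19.6 − 3.7 = 5.6 dB.

5.6 dB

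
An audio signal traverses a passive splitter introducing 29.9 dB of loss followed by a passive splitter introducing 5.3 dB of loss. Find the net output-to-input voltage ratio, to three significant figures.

Net gain = (−29.9) + (−5.3) = -35.2 dB.
Voltage ratio = 10^(-35.2/20) = 0.0174.

0.0174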